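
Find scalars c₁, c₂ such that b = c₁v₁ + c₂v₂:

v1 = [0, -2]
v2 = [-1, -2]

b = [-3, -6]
c1 = 0, c2 = 3

b = 0·v1 + 3·v2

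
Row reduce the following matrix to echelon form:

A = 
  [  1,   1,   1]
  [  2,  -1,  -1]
Row operations:
R2 → R2 - (2)·R1

Resulting echelon form:
REF = 
  [  1,   1,   1]
  [  0,  -3,  -3]

Rank = 2 (number of non-zero pivot rows).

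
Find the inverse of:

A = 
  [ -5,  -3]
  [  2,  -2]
det(A) = (-5)(-2) - (-3)(2) = 16
For a 2×2 matrix, A⁻¹ = (1/det(A)) · [[d, -b], [-c, a]]
    = (1/16) · [[-2, 3], [-2, -5]]

A⁻¹ = 
  [ -1/8,  3/16]
  [ -1/8, -5/16]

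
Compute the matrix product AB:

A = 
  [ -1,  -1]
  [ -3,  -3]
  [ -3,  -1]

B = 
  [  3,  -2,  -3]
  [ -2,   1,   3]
AB = 
  [ -1,   1,   0]
  [ -3,   3,   0]
  [ -7,   5,   6]

A is 3×2 and B is 2×3, so AB is 3×3. Each entry is (row of A)·(column of B):
AB[1,1] = (-1)(3) + (-1)(-2) = -1
AB[1,2] = (-1)(-2) + (-1)(1) = 1
AB[1,3] = (-1)(-3) + (-1)(3) = 0
AB[2,1] = (-3)(3) + (-3)(-2) = -3
AB[2,2] = (-3)(-2) + (-3)(1) = 3
AB[2,3] = (-3)(-3) + (-3)(3) = 0
AB[3,1] = (-3)(3) + (-1)(-2) = -7
AB[3,2] = (-3)(-2) + (-1)(1) = 5
AB[3,3] = (-3)(-3) + (-1)(3) = 6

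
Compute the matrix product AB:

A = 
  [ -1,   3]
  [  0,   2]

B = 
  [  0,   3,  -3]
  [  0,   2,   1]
A is 2×2 and B is 2×3, so AB is 2×3. Each entry is (row of A)·(column of B):
AB[1,1] = (-1)(0) + (3)(0) = 0
AB[1,2] = (-1)(3) + (3)(2) = 3
AB[1,3] = (-1)(-3) + (3)(1) = 6
AB[2,1] = (0)(0) + (2)(0) = 0
AB[2,2] = (0)(3) + (2)(2) = 4
AB[2,3] = (0)(-3) + (2)(1) = 2

AB = 
  [  0,   3,   6]
  [  0,   4,   2]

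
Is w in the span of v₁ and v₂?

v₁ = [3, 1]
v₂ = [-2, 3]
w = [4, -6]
Yes

Form the augmented matrix and row-reduce:
[v₁|v₂|w] = 
  [  3,  -2,   4]
  [  1,   3,  -6]
R2 → R2 - (1/3)·R1
REF = 
  [    3,    -2,     4]
  [    0,  11/3, -22/3]

No row of the form [0 0 | nonzero], so the system is consistent. Back-substitution gives c₁ = 0, c₂ = -2: w = (0)·v₁ + (-2)·v₂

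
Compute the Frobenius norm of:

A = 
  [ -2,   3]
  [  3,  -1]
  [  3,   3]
||A||_F = 6.403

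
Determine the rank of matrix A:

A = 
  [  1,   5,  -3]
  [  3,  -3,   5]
Row reduce:
R2 → R2 - (3)·R1
REF = 
  [  1,   5,  -3]
  [  0, -18,  14]
Pivot columns: 1, 2 → 2 pivots.

rank(A) = 2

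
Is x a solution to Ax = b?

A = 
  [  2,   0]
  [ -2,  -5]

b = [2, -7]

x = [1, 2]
No

Ax = [2, -12] ≠ b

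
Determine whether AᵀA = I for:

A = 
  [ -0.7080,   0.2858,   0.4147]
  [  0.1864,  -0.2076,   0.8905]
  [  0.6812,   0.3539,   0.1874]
No

AᵀA = 
  [  1,   0,   0]
  [  0,   0.2500,   0]
  [  0,   0,   1.0001]
≠ I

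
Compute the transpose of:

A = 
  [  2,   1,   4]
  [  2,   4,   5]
Aᵀ = 
  [  2,   2]
  [  1,   4]
  [  4,   5]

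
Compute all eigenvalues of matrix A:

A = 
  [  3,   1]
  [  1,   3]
tr(A) = 6, det(A) = 8
Characteristic polynomial: λ² - tr(A)λ + det(A) = λ² - 6λ + 8
λ² - 6λ + 8 = (λ - 2)(λ - 4)

λ = 4, 2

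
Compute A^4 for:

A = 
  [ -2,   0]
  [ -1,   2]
A^4 = 
  [ 16,   0]
  [  0,  16]

A² = A·A:
A²[1,1] = (-2)(-2) + (0)(-1) = 4
A²[1,2] = (-2)(0) + (0)(2) = 0
A²[2,1] = (-1)(-2) + (2)(-1) = 0
A²[2,2] = (-1)(0) + (2)(2) = 4
A² = 
  [  4,   0]
  [  0,   4]

A^3 = A^2·A:
A^3[1,1] = (4)(-2) + (0)(-1) = -8
A^3[1,2] = (4)(0) + (0)(2) = 0
A^3[2,1] = (0)(-2) + (4)(-1) = -4
A^3[2,2] = (0)(0) + (4)(2) = 8
A^3 = 
  [ -8,   0]
  [ -4,   8]

A^4 = A^3·A:
A^4[1,1] = (-8)(-2) + (0)(-1) = 16
A^4[1,2] = (-8)(0) + (0)(2) = 0
A^4[2,1] = (-4)(-2) + (8)(-1) = 0
A^4[2,2] = (-4)(0) + (8)(2) = 16
A^4 = 
  [ 16,   0]
  [  0,  16]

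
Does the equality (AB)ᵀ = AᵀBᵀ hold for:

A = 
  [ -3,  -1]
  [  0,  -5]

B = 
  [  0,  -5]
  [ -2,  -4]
No

(AB)ᵀ = 
  [  2,  10]
  [ 19,  20]

AᵀBᵀ = 
  [  0,   6]
  [ 25,  22]

The two matrices differ, so (AB)ᵀ ≠ AᵀBᵀ in general. The correct identity is (AB)ᵀ = BᵀAᵀ.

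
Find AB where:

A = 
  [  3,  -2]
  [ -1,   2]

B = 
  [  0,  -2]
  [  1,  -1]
AB = 
  [ -2,  -4]
  [  2,   0]

A is 2×2 and B is 2×2, so AB is 2×2. Each entry is (row of A)·(column of B):
AB[1,1] = (3)(0) + (-2)(1) = -2
AB[1,2] = (3)(-2) + (-2)(-1) = -4
AB[2,1] = (-1)(0) + (2)(1) = 2
AB[2,2] = (-1)(-2) + (2)(-1) = 0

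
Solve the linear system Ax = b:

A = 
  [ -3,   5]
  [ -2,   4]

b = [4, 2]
Row reduce the augmented matrix [A|b]:
R2 → R2 - (2/3)·R1
REF = 
  [  -3,    5,    4]
  [   0,  2/3, -2/3]

Back-substitution:
x₂ = (-2/3) / (2/3) = -1
x₁ = (4 - (5)(-1)) / (-3) = -3

x = [-3, -1]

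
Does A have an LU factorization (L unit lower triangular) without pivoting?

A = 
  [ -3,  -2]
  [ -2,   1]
Yes.
A[1,1] = -3 ≠ 0, so Gaussian elimination proceeds without a row swap: multiplier ℓ₂₁ = (-2)/(-3) = 2/3, and U[2,2] = 1 - (2/3)(-2) = 7/3.
L = 
  [  1,   0]
  [2/3,   1]
U = 
  [ -3,  -2]
  [  0, 7/3]
Check row 2 of LU: [(2/3)(-3), (2/3)(-2) + (7/3)] = [-2, 1] = row 2 of A ✓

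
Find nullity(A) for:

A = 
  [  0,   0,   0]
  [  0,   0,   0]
nullity(A) = 3

Row reduce:
(no row operations needed)
REF = 
  [  0,   0,   0]
  [  0,   0,   0]
Pivot columns: none → 0 pivots.
rank(A) = 0, so nullity(A) = 3 - 0 = 3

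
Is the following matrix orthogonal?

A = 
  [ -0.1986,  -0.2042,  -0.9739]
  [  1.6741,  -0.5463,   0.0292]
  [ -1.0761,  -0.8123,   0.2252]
No

AᵀA = 
  [  4,   0.0001,   0]
  [  0.0001,   1,   0]
  [  0,   0,   1]
≠ I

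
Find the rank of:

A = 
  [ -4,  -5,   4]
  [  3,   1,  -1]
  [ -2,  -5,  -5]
Row reduce:
R2 → R2 + (3/4)·R1
R3 → R3 - (1/2)·R1
R3 → R3 - (10/11)·R2
REF = 
  [    -4,     -5,      4]
  [     0,  -11/4,      2]
  [     0,      0, -97/11]
Pivot columns: 1, 2, 3 → 3 pivots.

rank(A) = 3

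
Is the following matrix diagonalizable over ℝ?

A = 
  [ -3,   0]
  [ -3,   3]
Yes

tr(A) = 0, det(A) = -9
Characteristic polynomial: λ² - tr(A)λ + det(A) = λ² - 9
λ² - 9 = (λ + 3)(λ - 3)
Eigenvalues: 3, -3
λ=-3: alg. mult. = 1, geom. mult. = 2 - rank(A - (-3)I) = 2 - 1 = 1
λ=3: alg. mult. = 1, geom. mult. = 2 - rank(A - (3)I) = 2 - 1 = 1
Sum of geometric multiplicities equals n, so A has n independent eigenvectors.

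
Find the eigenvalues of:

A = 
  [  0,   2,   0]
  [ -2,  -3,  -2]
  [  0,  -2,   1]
λ = -1, (-1 + √17)/2, (-1 - √17)/2  (≈ -1, 1.562, -2.562)

Characteristic polynomial: det(λI - A) = λ³ + 2λ² - 3λ - 4
Testing integer divisors of the constant term: p(-1) = 0, so (λ + 1) is a factor:
p(λ) = (λ + 1)(λ² + λ - 4)
λ² + λ - 4 = 0  ⇒  λ = (-1 ± √((1)² - 4·(-4)))/2 = (-1 ± √(17))/2
  = (-1 + √17)/2,  (-1 - √17)/2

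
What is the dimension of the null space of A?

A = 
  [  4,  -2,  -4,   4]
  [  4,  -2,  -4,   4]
nullity(A) = 3

Row reduce:
R2 → R2 - (1)·R1
REF = 
  [  4,  -2,  -4,   4]
  [  0,   0,   0,   0]
Pivot columns: 1 → 1 pivot.
rank(A) = 1, so nullity(A) = 4 - 1 = 3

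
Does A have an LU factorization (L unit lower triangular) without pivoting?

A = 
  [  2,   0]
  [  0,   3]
Yes.
A[1,1] = 2 ≠ 0, so Gaussian elimination proceeds without a row swap: multiplier ℓ₂₁ = (0)/(2) = 0, and U[2,2] = 3 - (0)(0) = 3.
L = 
  [  1,   0]
  [  0,   1]
U = 
  [  2,   0]
  [  0,   3]
Check row 2 of LU: [(0)(2), (0)(0) + 3] = [0, 3] = row 2 of A ✓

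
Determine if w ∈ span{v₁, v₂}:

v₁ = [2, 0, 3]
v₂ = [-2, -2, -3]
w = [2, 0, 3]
Yes

Form the augmented matrix and row-reduce:
[v₁|v₂|w] = 
  [  2,  -2,   2]
  [  0,  -2,   0]
  [  3,  -3,   3]
R3 → R3 - (3/2)·R1
REF = 
  [  2,  -2,   2]
  [  0,  -2,   0]
  [  0,   0,   0]

No row of the form [0 0 | nonzero], so the system is consistent. Back-substitution gives c₁ = 1, c₂ = 0: w = (1)·v₁ + (0)·v₂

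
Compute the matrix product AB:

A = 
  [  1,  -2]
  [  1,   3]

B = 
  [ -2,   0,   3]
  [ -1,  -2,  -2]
AB = 
  [  0,   4,   7]
  [ -5,  -6,  -3]

A is 2×2 and B is 2×3, so AB is 2×3. Each entry is (row of A)·(column of B):
AB[1,1] = (1)(-2) + (-2)(-1) = 0
AB[1,2] = (1)(0) + (-2)(-2) = 4
AB[1,3] = (1)(3) + (-2)(-2) = 7
AB[2,1] = (1)(-2) + (3)(-1) = -5
AB[2,2] = (1)(0) + (3)(-2) = -6
AB[2,3] = (1)(3) + (3)(-2) = -3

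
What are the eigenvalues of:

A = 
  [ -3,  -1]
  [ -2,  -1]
tr(A) = -4, det(A) = 1
Characteristic polynomial: λ² - tr(A)λ + det(A) = λ² + 4λ + 1
λ² + 4λ + 1 = 0  ⇒  λ = (-4 ± √((4)² - 4·(1)))/2 = (-4 ± √(12))/2
  = -2 + √3,  -2 - √3

λ = -2 + √3, -2 - √3  (≈ -0.2679, -3.732)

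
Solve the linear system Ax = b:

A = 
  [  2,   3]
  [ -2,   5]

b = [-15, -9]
x = [-3, -3]

Row reduce the augmented matrix [A|b]:
R2 → R2 + (1)·R1
REF = 
  [  2,   3, -15]
  [  0,   8, -24]

Back-substitution:
x₂ = (-24) / 8 = -3
x₁ = (-15 - (3)(-3)) / 2 = -3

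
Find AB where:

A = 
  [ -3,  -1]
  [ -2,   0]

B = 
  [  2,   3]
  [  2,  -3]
A is 2×2 and B is 2×2, so AB is 2×2. Each entry is (row of A)·(column of B):
AB[1,1] = (-3)(2) + (-1)(2) = -8
AB[1,2] = (-3)(3) + (-1)(-3) = -6
AB[2,1] = (-2)(2) + (0)(2) = -4
AB[2,2] = (-2)(3) + (0)(-3) = -6

AB = 
  [ -8,  -6]
  [ -4,  -6]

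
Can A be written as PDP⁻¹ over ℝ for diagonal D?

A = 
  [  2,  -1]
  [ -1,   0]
Yes

tr(A) = 2, det(A) = -1
Characteristic polynomial: λ² - tr(A)λ + det(A) = λ² - 2λ - 1
λ² - 2λ - 1 = 0  ⇒  λ = (2 ± √((-2)² - 4·(-1)))/2 = (2 ± √(8))/2
  = 1 + √2,  1 - √2
Eigenvalues: 1 + √2, 1 - √2  (≈ 2.414, -0.4142)
The two irrational eigenvalues are distinct (simple), so each has alg. mult. = geom. mult. = 1.
Sum of geometric multiplicities equals n, so A has n independent eigenvectors.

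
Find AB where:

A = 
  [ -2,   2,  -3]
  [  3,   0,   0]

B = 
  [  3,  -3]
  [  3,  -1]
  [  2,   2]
A is 2×3 and B is 3×2, so AB is 2×2. Each entry is (row of A)·(column of B):
AB[1,1] = (-2)(3) + (2)(3) + (-3)(2) = -6
AB[1,2] = (-2)(-3) + (2)(-1) + (-3)(2) = -2
AB[2,1] = (3)(3) + (0)(3) + (0)(2) = 9
AB[2,2] = (3)(-3) + (0)(-1) + (0)(2) = -9

AB = 
  [ -6,  -2]
  [  9,  -9]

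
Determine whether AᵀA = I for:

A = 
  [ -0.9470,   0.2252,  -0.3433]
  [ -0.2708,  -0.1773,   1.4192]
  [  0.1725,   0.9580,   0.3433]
No

AᵀA = 
  [  0.9999,   0,   0]
  [  0,   0.9999,  -0.0001]
  [  0,  -0.0001,   2.2498]
≠ I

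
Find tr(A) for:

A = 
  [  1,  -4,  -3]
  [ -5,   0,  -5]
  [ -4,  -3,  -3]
-2

tr(A) = 1 + 0 + -3 = -2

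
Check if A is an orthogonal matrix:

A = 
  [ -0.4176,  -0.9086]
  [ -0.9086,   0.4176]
Yes

AᵀA = 
  [  0.9999,   0]
  [  0,   0.9999]
≈ I (equal to I up to the 4-dp rounding of the entries)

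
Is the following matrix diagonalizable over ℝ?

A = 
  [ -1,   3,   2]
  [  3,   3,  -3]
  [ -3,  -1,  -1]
No

Characteristic polynomial: det(λI - A) = λ³ - λ² - 11λ - 54
By the rational root theorem any rational root is an integer dividing 54; none of those is a root, so p(λ) has no rational roots and hence (being an irreducible cubic) no repeated roots.
Discriminant of the cubic: Δ = -84195
Δ < 0 ⇒ one real eigenvalue and a complex-conjugate pair: λ ≈ 5.16, -2.08 + 2.478i, -2.08 - 2.478i
Has complex eigenvalues (not diagonalizable over ℝ).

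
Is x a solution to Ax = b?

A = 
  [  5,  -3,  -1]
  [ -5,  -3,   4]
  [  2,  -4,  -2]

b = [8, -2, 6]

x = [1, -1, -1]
No

Ax = [9, -6, 8] ≠ b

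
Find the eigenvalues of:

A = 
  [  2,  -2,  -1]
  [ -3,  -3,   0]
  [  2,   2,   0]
λ = 0, (-1 + √41)/2, (-1 - √41)/2  (≈ 0, 2.702, -3.702)

Characteristic polynomial: det(λI - A) = λ³ + λ² - 10λ
The constant term is 0, so λ = 0 is a root: p(λ) = λ(λ² + λ - 10)
λ² + λ - 10 = 0  ⇒  λ = (-1 ± √((1)² - 4·(-10)))/2 = (-1 ± √(41))/2
  = (-1 + √41)/2,  (-1 - √41)/2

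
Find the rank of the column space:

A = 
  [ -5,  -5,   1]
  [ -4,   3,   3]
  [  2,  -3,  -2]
Row reduce:
R2 → R2 - (4/5)·R1
R3 → R3 + (2/5)·R1
R3 → R3 + (5/7)·R2
REF = 
  [   -5,    -5,     1]
  [    0,     7,  11/5]
  [    0,     0, -1/35]
Pivot columns: 1, 2, 3 → 3 pivots.
dim(Col(A)) = number of pivot columns = 3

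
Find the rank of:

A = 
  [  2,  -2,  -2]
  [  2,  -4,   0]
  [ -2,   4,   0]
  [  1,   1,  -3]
Row reduce:
R2 → R2 - (1)·R1
R3 → R3 + (1)·R1
R4 → R4 - (1/2)·R1
R3 → R3 + (1)·R2
R4 → R4 + (1)·R2
REF = 
  [  2,  -2,  -2]
  [  0,  -2,   2]
  [  0,   0,   0]
  [  0,   0,   0]
Pivot columns: 1, 2 → 2 pivots.

rank(A) = 2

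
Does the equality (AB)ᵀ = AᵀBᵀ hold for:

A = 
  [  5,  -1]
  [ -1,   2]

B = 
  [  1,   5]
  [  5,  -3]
No

(AB)ᵀ = 
  [  0,   9]
  [ 28, -11]

AᵀBᵀ = 
  [  0,  28]
  [  9, -11]

The two matrices differ, so (AB)ᵀ ≠ AᵀBᵀ in general. The correct identity is (AB)ᵀ = BᵀAᵀ.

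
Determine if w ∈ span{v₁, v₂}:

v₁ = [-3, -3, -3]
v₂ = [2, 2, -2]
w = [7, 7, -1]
Yes

Form the augmented matrix and row-reduce:
[v₁|v₂|w] = 
  [ -3,   2,   7]
  [ -3,   2,   7]
  [ -3,  -2,  -1]
R2 → R2 - (1)·R1
R3 → R3 - (1)·R1
Swap R2 ↔ R3
REF = 
  [ -3,   2,   7]
  [  0,  -4,  -8]
  [  0,   0,   0]

No row of the form [0 0 | nonzero], so the system is consistent. Back-substitution gives c₁ = -1, c₂ = 2: w = (-1)·v₁ + (2)·v₂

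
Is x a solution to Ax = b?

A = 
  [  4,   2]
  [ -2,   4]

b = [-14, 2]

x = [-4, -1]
No

Ax = [-18, 4] ≠ b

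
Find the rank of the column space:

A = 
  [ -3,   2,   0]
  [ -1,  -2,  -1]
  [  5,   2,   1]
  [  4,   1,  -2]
dim(Col(A)) = 3

Row reduce:
R2 → R2 - (1/3)·R1
R3 → R3 + (5/3)·R1
R4 → R4 + (4/3)·R1
R3 → R3 + (2)·R2
R4 → R4 + (11/8)·R2
R4 → R4 - (27/8)·R3
REF = 
  [  -3,    2,    0]
  [   0, -8/3,   -1]
  [   0,    0,   -1]
  [   0,    0,    0]
Pivot columns: 1, 2, 3 → 3 pivots.
dim(Col(A)) = number of pivot columns = 3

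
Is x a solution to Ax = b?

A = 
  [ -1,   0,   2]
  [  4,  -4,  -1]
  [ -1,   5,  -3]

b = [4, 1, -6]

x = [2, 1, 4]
No

Ax = [6, 0, -9] ≠ b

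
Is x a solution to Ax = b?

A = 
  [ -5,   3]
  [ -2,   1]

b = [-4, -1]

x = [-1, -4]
No

Ax = [-7, -2] ≠ b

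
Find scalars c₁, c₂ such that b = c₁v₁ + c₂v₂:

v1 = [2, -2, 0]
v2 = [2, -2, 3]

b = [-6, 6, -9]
c1 = 0, c2 = -3

b = 0·v1 + -3·v2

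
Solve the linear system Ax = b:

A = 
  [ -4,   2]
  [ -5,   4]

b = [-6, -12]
x = [0, -3]

Row reduce the augmented matrix [A|b]:
R2 → R2 - (5/4)·R1
REF = 
  [  -4,    2,   -6]
  [   0,  3/2, -9/2]

Back-substitution:
x₂ = (-9/2) / (3/2) = -3
x₁ = (-6 - (2)(-3)) / (-4) = 0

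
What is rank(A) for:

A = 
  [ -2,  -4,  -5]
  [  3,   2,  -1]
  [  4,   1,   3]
Row reduce:
R2 → R2 + (3/2)·R1
R3 → R3 + (2)·R1
R3 → R3 - (7/4)·R2
REF = 
  [   -2,    -4,    -5]
  [    0,    -4, -17/2]
  [    0,     0,  63/8]
Pivot columns: 1, 2, 3 → 3 pivots.

rank(A) = 3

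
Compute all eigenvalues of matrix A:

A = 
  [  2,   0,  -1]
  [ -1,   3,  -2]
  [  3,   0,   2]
Characteristic polynomial: det(λI - A) = λ³ - 7λ² + 19λ - 21
Testing integer divisors of the constant term: p(3) = 0, so (λ - 3) is a factor:
p(λ) = (λ - 3)(λ² - 4λ + 7)
λ² - 4λ + 7 = 0  ⇒  λ = (4 ± √((-4)² - 4·(7)))/2 = (4 ± √(-12))/2
  = 2 + i√3,  2 - i√3

λ = 3, 2 + i√3, 2 - i√3  (≈ 3, 2 + 1.732i, 2 - 1.732i)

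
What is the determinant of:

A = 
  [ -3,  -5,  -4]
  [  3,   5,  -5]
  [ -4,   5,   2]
Cofactor expansion along row 1:
det(A) = (-3)·((5)(2) - (-5)(5)) - (-5)·((3)(2) - (-5)(-4)) + (-4)·((3)(5) - (5)(-4))
  = (-3)(35) - (-5)(-14) + (-4)(35)
  = -315

det(A) = -315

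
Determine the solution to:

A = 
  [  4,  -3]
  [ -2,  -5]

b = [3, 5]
Row reduce the augmented matrix [A|b]:
R2 → R2 + (1/2)·R1
REF = 
  [    4,    -3,     3]
  [    0, -13/2,  13/2]

Back-substitution:
x₂ = (13/2) / (-13/2) = -1
x₁ = (3 - (-3)(-1)) / 4 = 0

x = [0, -1]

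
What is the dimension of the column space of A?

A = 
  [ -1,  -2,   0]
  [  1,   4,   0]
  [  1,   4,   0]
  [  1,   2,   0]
dim(Col(A)) = 2

Row reduce:
R2 → R2 + (1)·R1
R3 → R3 + (1)·R1
R4 → R4 + (1)·R1
R3 → R3 - (1)·R2
REF = 
  [ -1,  -2,   0]
  [  0,   2,   0]
  [  0,   0,   0]
  [  0,   0,   0]
Pivot columns: 1, 2 → 2 pivots.
dim(Col(A)) = number of pivot columns = 2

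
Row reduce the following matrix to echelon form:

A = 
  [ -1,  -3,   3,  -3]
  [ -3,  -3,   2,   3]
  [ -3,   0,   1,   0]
Row operations:
R2 → R2 - (3)·R1
R3 → R3 - (3)·R1
R3 → R3 - (3/2)·R2

Resulting echelon form:
REF = 
  [ -1,  -3,   3,  -3]
  [  0,   6,  -7,  12]
  [  0,   0, 5/2,  -9]

Rank = 3 (number of non-zero pivot rows).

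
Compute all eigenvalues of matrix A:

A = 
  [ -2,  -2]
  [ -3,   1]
tr(A) = -1, det(A) = -8
Characteristic polynomial: λ² - tr(A)λ + det(A) = λ² + λ - 8
λ² + λ - 8 = 0  ⇒  λ = (-1 ± √((1)² - 4·(-8)))/2 = (-1 ± √(33))/2
  = (-1 + √33)/2,  (-1 - √33)/2

λ = (-1 + √33)/2, (-1 - √33)/2  (≈ 2.372, -3.372)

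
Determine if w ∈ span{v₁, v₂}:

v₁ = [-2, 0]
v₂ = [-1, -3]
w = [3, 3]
Yes

Form the augmented matrix and row-reduce:
[v₁|v₂|w] = 
  [ -2,  -1,   3]
  [  0,  -3,   3]
(already in echelon form — no row operations needed)

No row of the form [0 0 | nonzero], so the system is consistent. Back-substitution gives c₁ = -1, c₂ = -1: w = (-1)·v₁ + (-1)·v₂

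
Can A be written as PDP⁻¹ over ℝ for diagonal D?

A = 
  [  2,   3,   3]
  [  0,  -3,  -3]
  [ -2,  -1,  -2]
Yes

Characteristic polynomial: det(λI - A) = λ³ + 3λ² - λ - 6
Testing integer divisors of the constant term: p(-2) = 0, so (λ + 2) is a factor:
p(λ) = (λ + 2)(λ² + λ - 3)
λ² + λ - 3 = 0  ⇒  λ = (-1 ± √((1)² - 4·(-3)))/2 = (-1 ± √(13))/2
  = (-1 + √13)/2,  (-1 - √13)/2
Eigenvalues: -2, (-1 + √13)/2, (-1 - √13)/2  (≈ -2, 1.303, -2.303)
The two irrational eigenvalues are distinct (simple), so each has alg. mult. = geom. mult. = 1.
λ=-2: alg. mult. = 1, geom. mult. = 3 - rank(A - (-2)I) = 3 - 2 = 1
Sum of geometric multiplicities equals n, so A has n independent eigenvectors.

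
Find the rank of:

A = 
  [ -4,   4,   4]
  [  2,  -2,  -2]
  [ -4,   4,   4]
rank(A) = 1

Row reduce:
R2 → R2 + (1/2)·R1
R3 → R3 - (1)·R1
REF = 
  [ -4,   4,   4]
  [  0,   0,   0]
  [  0,   0,   0]
Pivot columns: 1 → 1 pivot.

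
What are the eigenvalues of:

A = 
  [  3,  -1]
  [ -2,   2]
λ = 4, 1

tr(A) = 5, det(A) = 4
Characteristic polynomial: λ² - tr(A)λ + det(A) = λ² - 5λ + 4
λ² - 5λ + 4 = (λ - 1)(λ - 4)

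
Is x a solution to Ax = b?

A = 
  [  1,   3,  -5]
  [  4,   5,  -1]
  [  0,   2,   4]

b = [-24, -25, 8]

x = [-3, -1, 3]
No

Ax = [-21, -20, 10] ≠ b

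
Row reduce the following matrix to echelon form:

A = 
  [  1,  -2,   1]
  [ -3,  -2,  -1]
Row operations:
R2 → R2 + (3)·R1

Resulting echelon form:
REF = 
  [  1,  -2,   1]
  [  0,  -8,   2]

Rank = 2 (number of non-zero pivot rows).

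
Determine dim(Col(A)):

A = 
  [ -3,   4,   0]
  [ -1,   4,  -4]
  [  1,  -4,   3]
dim(Col(A)) = 3

Row reduce:
R2 → R2 - (1/3)·R1
R3 → R3 + (1/3)·R1
R3 → R3 + (1)·R2
REF = 
  [ -3,   4,   0]
  [  0, 8/3,  -4]
  [  0,   0,  -1]
Pivot columns: 1, 2, 3 → 3 pivots.
dim(Col(A)) = number of pivot columns = 3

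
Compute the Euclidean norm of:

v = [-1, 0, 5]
5.099

||v||₂ = √((-1)² + (0)² + (5)²) = √26 = 5.099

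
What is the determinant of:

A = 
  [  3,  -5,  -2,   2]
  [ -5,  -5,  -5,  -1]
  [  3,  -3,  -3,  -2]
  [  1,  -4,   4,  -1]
Cofactor expansion along row 1: det(A) = a₁₁M₁₁ - a₁₂M₁₂ + a₁₃M₁₃ - a₁₄M₁₄

M₁₁ = det[[-5, -5, -1]; [-3, -3, -2]; [-4, 4, -1]]
  = (-5)·((-3)(-1) - (-2)(4)) - (-5)·((-3)(-1) - (-2)(-4)) + (-1)·((-3)(4) - (-3)(-4))
  = (-5)(11) - (-5)(-5) + (-1)(-24)
  = -56
M₁₂ = det[[-5, -5, -1]; [3, -3, -2]; [1, 4, -1]]
  = (-5)·((-3)(-1) - (-2)(4)) - (-5)·((3)(-1) - (-2)(1)) + (-1)·((3)(4) - (-3)(1))
  = (-5)(11) - (-5)(-1) + (-1)(15)
  = -75
M₁₃ = det[[-5, -5, -1]; [3, -3, -2]; [1, -4, -1]]
  = (-5)·((-3)(-1) - (-2)(-4)) - (-5)·((3)(-1) - (-2)(1)) + (-1)·((3)(-4) - (-3)(1))
  = (-5)(-5) - (-5)(-1) + (-1)(-9)
  = 29
M₁₄ = det[[-5, -5, -5]; [3, -3, -3]; [1, -4, 4]]
  = (-5)·((-3)(4) - (-3)(-4)) - (-5)·((3)(4) - (-3)(1)) + (-5)·((3)(-4) - (-3)(1))
  = (-5)(-24) - (-5)(15) + (-5)(-9)
  = 240

det(A) = (3)(-56) - (-5)(-75) + (-2)(29) - (2)(240) = -1081

det(A) = -1081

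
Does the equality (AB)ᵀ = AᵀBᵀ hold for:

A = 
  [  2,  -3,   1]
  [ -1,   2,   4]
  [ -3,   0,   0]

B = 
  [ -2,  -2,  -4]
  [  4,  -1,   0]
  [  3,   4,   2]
No

(AB)ᵀ = 
  [-13,  22,   6]
  [  3,  16,   6]
  [ -6,  12,  12]

AᵀBᵀ = 
  [ 10,   9,  -4]
  [  2, -14,  -1]
  [-10,   0,  19]

The two matrices differ, so (AB)ᵀ ≠ AᵀBᵀ in general. The correct identity is (AB)ᵀ = BᵀAᵀ.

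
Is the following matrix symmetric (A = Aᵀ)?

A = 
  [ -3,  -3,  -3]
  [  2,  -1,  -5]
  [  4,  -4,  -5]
No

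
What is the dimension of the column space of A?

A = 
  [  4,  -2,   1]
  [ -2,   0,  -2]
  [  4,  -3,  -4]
Row reduce:
R2 → R2 + (1/2)·R1
R3 → R3 - (1)·R1
R3 → R3 - (1)·R2
REF = 
  [   4,   -2,    1]
  [   0,   -1, -3/2]
  [   0,    0, -7/2]
Pivot columns: 1, 2, 3 → 3 pivots.
dim(Col(A)) = number of pivot columns = 3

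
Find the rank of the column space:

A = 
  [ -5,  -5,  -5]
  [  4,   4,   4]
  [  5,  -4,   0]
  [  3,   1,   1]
Row reduce:
R2 → R2 + (4/5)·R1
R3 → R3 + (1)·R1
R4 → R4 + (3/5)·R1
Swap R2 ↔ R3
R4 → R4 - (2/9)·R2
Swap R3 ↔ R4
REF = 
  [  -5,   -5,   -5]
  [   0,   -9,   -5]
  [   0,    0, -8/9]
  [   0,    0,    0]
Pivot columns: 1, 2, 3 → 3 pivots.
dim(Col(A)) = number of pivot columns = 3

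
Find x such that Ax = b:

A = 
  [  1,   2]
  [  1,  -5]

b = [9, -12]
x = [3, 3]

Row reduce the augmented matrix [A|b]:
R2 → R2 - (1)·R1
REF = 
  [  1,   2,   9]
  [  0,  -7, -21]

Back-substitution:
x₂ = (-21) / (-7) = 3
x₁ = (9 - (2)(3)) / 1 = 3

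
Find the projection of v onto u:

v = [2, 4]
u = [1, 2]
v·u = (2)(1) + (4)(2) = 10
u·u = (1)² + (2)² = 5
proj_u(v) = (v·u / u·u) × u = (10/5) × u = (2) × u

proj_u(v) = [2, 4]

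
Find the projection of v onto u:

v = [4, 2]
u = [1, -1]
v·u = (4)(1) + (2)(-1) = 2
u·u = (1)² + (-1)² = 2
proj_u(v) = (v·u / u·u) × u = (2/2) × u = (1) × u

proj_u(v) = [1, -1]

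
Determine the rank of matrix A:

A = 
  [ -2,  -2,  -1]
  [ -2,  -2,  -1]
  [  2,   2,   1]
Row reduce:
R2 → R2 - (1)·R1
R3 → R3 + (1)·R1
REF = 
  [ -2,  -2,  -1]
  [  0,   0,   0]
  [  0,   0,   0]
Pivot columns: 1 → 1 pivot.

rank(A) = 1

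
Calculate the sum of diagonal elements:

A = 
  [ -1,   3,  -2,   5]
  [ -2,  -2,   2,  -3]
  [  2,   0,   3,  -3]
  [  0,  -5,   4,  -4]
-4

tr(A) = -1 + -2 + 3 + -4 = -4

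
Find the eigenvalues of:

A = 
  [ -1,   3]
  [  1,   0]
λ = (-1 + √13)/2, (-1 - √13)/2  (≈ 1.303, -2.303)

tr(A) = -1, det(A) = -3
Characteristic polynomial: λ² - tr(A)λ + det(A) = λ² + λ - 3
λ² + λ - 3 = 0  ⇒  λ = (-1 ± √((1)² - 4·(-3)))/2 = (-1 ± √(13))/2
  = (-1 + √13)/2,  (-1 - √13)/2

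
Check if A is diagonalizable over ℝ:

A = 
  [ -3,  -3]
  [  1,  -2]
No

tr(A) = -5, det(A) = 9
Characteristic polynomial: λ² - tr(A)λ + det(A) = λ² + 5λ + 9
λ² + 5λ + 9 = 0  ⇒  λ = (-5 ± √((5)² - 4·(9)))/2 = (-5 ± √(-11))/2
  = (-5 + i√11)/2,  (-5 - i√11)/2
Eigenvalues: (-5 + i√11)/2, (-5 - i√11)/2  (≈ -2.5 + 1.658i, -2.5 - 1.658i)
Has complex eigenvalues (not diagonalizable over ℝ).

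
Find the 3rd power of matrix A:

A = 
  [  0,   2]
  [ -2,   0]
A^3 = 
  [  0,  -8]
  [  8,   0]

A² = A·A:
A²[1,1] = (0)(0) + (2)(-2) = -4
A²[1,2] = (0)(2) + (2)(0) = 0
A²[2,1] = (-2)(0) + (0)(-2) = 0
A²[2,2] = (-2)(2) + (0)(0) = -4
A² = 
  [ -4,   0]
  [  0,  -4]

A^3 = A^2·A:
A^3[1,1] = (-4)(0) + (0)(-2) = 0
A^3[1,2] = (-4)(2) + (0)(0) = -8
A^3[2,1] = (0)(0) + (-4)(-2) = 8
A^3[2,2] = (0)(2) + (-4)(0) = 0
A^3 = 
  [  0,  -8]
  [  8,   0]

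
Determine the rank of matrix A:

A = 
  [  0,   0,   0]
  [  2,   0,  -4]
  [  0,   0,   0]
rank(A) = 1

Row reduce:
Swap R1 ↔ R2
REF = 
  [  2,   0,  -4]
  [  0,   0,   0]
  [  0,   0,   0]
Pivot columns: 1 → 1 pivot.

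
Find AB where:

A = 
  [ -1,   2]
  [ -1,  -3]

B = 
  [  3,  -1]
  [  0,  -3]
A is 2×2 and B is 2×2, so AB is 2×2. Each entry is (row of A)·(column of B):
AB[1,1] = (-1)(3) + (2)(0) = -3
AB[1,2] = (-1)(-1) + (2)(-3) = -5
AB[2,1] = (-1)(3) + (-3)(0) = -3
AB[2,2] = (-1)(-1) + (-3)(-3) = 10

AB = 
  [ -3,  -5]
  [ -3,  10]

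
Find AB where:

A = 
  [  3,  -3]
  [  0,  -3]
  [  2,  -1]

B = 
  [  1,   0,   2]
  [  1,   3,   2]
A is 3×2 and B is 2×3, so AB is 3×3. Each entry is (row of A)·(column of B):
AB[1,1] = (3)(1) + (-3)(1) = 0
AB[1,2] = (3)(0) + (-3)(3) = -9
AB[1,3] = (3)(2) + (-3)(2) = 0
AB[2,1] = (0)(1) + (-3)(1) = -3
AB[2,2] = (0)(0) + (-3)(3) = -9
AB[2,3] = (0)(2) + (-3)(2) = -6
AB[3,1] = (2)(1) + (-1)(1) = 1
AB[3,2] = (2)(0) + (-1)(3) = -3
AB[3,3] = (2)(2) + (-1)(2) = 2

AB = 
  [  0,  -9,   0]
  [ -3,  -9,  -6]
  [  1,  -3,   2]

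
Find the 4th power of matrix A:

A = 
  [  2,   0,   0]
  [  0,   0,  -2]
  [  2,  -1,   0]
A^4 = 
  [ 16,   0,   0]
  [-24,   4,   0]
  [ 24,   0,   4]

A² = A·A:
A²[1,1] = (2)(2) + (0)(0) + (0)(2) = 4
A²[1,2] = (2)(0) + (0)(0) + (0)(-1) = 0
A²[1,3] = (2)(0) + (0)(-2) + (0)(0) = 0
A²[2,1] = (0)(2) + (0)(0) + (-2)(2) = -4
A²[2,2] = (0)(0) + (0)(0) + (-2)(-1) = 2
A²[2,3] = (0)(0) + (0)(-2) + (-2)(0) = 0
A²[3,1] = (2)(2) + (-1)(0) + (0)(2) = 4
A²[3,2] = (2)(0) + (-1)(0) + (0)(-1) = 0
A²[3,3] = (2)(0) + (-1)(-2) + (0)(0) = 2
A² = 
  [  4,   0,   0]
  [ -4,   2,   0]
  [  4,   0,   2]

A^3 = A^2·A:
A^3[1,1] = (4)(2) + (0)(0) + (0)(2) = 8
A^3[1,2] = (4)(0) + (0)(0) + (0)(-1) = 0
A^3[1,3] = (4)(0) + (0)(-2) + (0)(0) = 0
A^3[2,1] = (-4)(2) + (2)(0) + (0)(2) = -8
A^3[2,2] = (-4)(0) + (2)(0) + (0)(-1) = 0
A^3[2,3] = (-4)(0) + (2)(-2) + (0)(0) = -4
A^3[3,1] = (4)(2) + (0)(0) + (2)(2) = 12
A^3[3,2] = (4)(0) + (0)(0) + (2)(-1) = -2
A^3[3,3] = (4)(0) + (0)(-2) + (2)(0) = 0
A^3 = 
  [  8,   0,   0]
  [ -8,   0,  -4]
  [ 12,  -2,   0]

A^4 = A^3·A:
A^4[1,1] = (8)(2) + (0)(0) + (0)(2) = 16
A^4[1,2] = (8)(0) + (0)(0) + (0)(-1) = 0
A^4[1,3] = (8)(0) + (0)(-2) + (0)(0) = 0
A^4[2,1] = (-8)(2) + (0)(0) + (-4)(2) = -24
A^4[2,2] = (-8)(0) + (0)(0) + (-4)(-1) = 4
A^4[2,3] = (-8)(0) + (0)(-2) + (-4)(0) = 0
A^4[3,1] = (12)(2) + (-2)(0) + (0)(2) = 24
A^4[3,2] = (12)(0) + (-2)(0) + (0)(-1) = 0
A^4[3,3] = (12)(0) + (-2)(-2) + (0)(0) = 4
A^4 = 
  [ 16,   0,   0]
  [-24,   4,   0]
  [ 24,   0,   4]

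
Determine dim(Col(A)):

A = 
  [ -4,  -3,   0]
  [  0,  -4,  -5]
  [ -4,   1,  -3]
dim(Col(A)) = 3

Row reduce:
R3 → R3 - (1)·R1
R3 → R3 + (1)·R2
REF = 
  [ -4,  -3,   0]
  [  0,  -4,  -5]
  [  0,   0,  -8]
Pivot columns: 1, 2, 3 → 3 pivots.
dim(Col(A)) = number of pivot columns = 3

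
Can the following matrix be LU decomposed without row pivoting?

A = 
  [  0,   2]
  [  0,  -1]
Yes.
The first column is zero, so A is already upper triangular: L = I, U = A.
L = 
  [  1,   0]
  [  0,   1]
U = 
  [  0,   2]
  [  0,  -1]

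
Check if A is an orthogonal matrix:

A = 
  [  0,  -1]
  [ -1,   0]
Yes

AᵀA = 
  [  1,   0]
  [  0,   1]
= I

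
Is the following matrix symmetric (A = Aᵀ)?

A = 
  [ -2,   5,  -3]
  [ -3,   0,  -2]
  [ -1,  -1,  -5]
No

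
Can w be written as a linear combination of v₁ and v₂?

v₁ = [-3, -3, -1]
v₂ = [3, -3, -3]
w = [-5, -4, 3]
No

Form the augmented matrix and row-reduce:
[v₁|v₂|w] = 
  [ -3,   3,  -5]
  [ -3,  -3,  -4]
  [ -1,  -3,   3]
R2 → R2 - (1)·R1
R3 → R3 - (1/3)·R1
R3 → R3 - (2/3)·R2
REF = 
  [ -3,   3,  -5]
  [  0,  -6,   1]
  [  0,   0,   4]

Row 3 reads [0 0 | 4], i.e. 0 = 4, so the system is inconsistent and w ∉ span{v₁, v₂}.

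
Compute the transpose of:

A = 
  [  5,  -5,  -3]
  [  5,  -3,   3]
Aᵀ = 
  [  5,   5]
  [ -5,  -3]
  [ -3,   3]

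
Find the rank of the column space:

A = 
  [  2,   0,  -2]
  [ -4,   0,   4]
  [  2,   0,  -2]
dim(Col(A)) = 1

Row reduce:
R2 → R2 + (2)·R1
R3 → R3 - (1)·R1
REF = 
  [  2,   0,  -2]
  [  0,   0,   0]
  [  0,   0,   0]
Pivot columns: 1 → 1 pivot.
dim(Col(A)) = number of pivot columns = 1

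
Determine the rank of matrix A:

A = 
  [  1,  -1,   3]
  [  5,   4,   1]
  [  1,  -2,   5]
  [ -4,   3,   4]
rank(A) = 3

Row reduce:
R2 → R2 - (5)·R1
R3 → R3 - (1)·R1
R4 → R4 + (4)·R1
R3 → R3 + (1/9)·R2
R4 → R4 + (1/9)·R2
R4 → R4 - (65/2)·R3
REF = 
  [  1,  -1,   3]
  [  0,   9, -14]
  [  0,   0, 4/9]
  [  0,   0,   0]
Pivot columns: 1, 2, 3 → 3 pivots.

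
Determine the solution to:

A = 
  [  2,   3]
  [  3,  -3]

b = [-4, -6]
Row reduce the augmented matrix [A|b]:
R2 → R2 - (3/2)·R1
REF = 
  [    2,     3,    -4]
  [    0, -15/2,     0]

Back-substitution:
x₂ = 0 / (-15/2) = 0
x₁ = (-4 - (3)(0)) / 2 = -2

x = [-2, 0]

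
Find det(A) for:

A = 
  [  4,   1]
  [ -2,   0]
2

For a 2×2 matrix, det = ad - bc = (4)(0) - (1)(-2) = 2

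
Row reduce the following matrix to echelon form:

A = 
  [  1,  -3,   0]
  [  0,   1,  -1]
Row operations:
No row operations needed (already in echelon form).

Resulting echelon form:
REF = 
  [  1,  -3,   0]
  [  0,   1,  -1]

Rank = 2 (number of non-zero pivot rows).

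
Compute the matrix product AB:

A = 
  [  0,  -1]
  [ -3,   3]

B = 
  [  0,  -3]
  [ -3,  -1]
A is 2×2 and B is 2×2, so AB is 2×2. Each entry is (row of A)·(column of B):
AB[1,1] = (0)(0) + (-1)(-3) = 3
AB[1,2] = (0)(-3) + (-1)(-1) = 1
AB[2,1] = (-3)(0) + (3)(-3) = -9
AB[2,2] = (-3)(-3) + (3)(-1) = 6

AB = 
  [  3,   1]
  [ -9,   6]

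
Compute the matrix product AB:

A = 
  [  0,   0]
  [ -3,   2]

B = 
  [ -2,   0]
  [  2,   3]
A is 2×2 and B is 2×2, so AB is 2×2. Each entry is (row of A)·(column of B):
AB[1,1] = (0)(-2) + (0)(2) = 0
AB[1,2] = (0)(0) + (0)(3) = 0
AB[2,1] = (-3)(-2) + (2)(2) = 10
AB[2,2] = (-3)(0) + (2)(3) = 6

AB = 
  [  0,   0]
  [ 10,   6]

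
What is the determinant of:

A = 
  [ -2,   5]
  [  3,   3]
For a 2×2 matrix, det = ad - bc = (-2)(3) - (5)(3) = -21

det(A) = -21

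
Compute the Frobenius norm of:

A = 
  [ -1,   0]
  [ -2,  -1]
||A||_F = 2.449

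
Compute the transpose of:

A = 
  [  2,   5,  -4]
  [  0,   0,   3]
Aᵀ = 
  [  2,   0]
  [  5,   0]
  [ -4,   3]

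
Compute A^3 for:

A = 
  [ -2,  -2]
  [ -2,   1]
A^3 = 
  [-20, -14]
  [-14,   1]

A² = A·A:
A²[1,1] = (-2)(-2) + (-2)(-2) = 8
A²[1,2] = (-2)(-2) + (-2)(1) = 2
A²[2,1] = (-2)(-2) + (1)(-2) = 2
A²[2,2] = (-2)(-2) + (1)(1) = 5
A² = 
  [  8,   2]
  [  2,   5]

A^3 = A^2·A:
A^3[1,1] = (8)(-2) + (2)(-2) = -20
A^3[1,2] = (8)(-2) + (2)(1) = -14
A^3[2,1] = (2)(-2) + (5)(-2) = -14
A^3[2,2] = (2)(-2) + (5)(1) = 1
A^3 = 
  [-20, -14]
  [-14,   1]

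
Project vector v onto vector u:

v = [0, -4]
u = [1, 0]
proj_u(v) = [0, 0]

v·u = (0)(1) + (-4)(0) = 0
u·u = (1)² + (0)² = 1
proj_u(v) = (v·u / u·u) × u = (0/1) × u = (0) × u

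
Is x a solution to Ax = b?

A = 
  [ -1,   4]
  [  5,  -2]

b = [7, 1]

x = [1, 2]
Yes

Ax = [7, 1] = b ✓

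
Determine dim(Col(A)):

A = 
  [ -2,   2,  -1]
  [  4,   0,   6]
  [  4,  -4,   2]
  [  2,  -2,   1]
Row reduce:
R2 → R2 + (2)·R1
R3 → R3 + (2)·R1
R4 → R4 + (1)·R1
REF = 
  [ -2,   2,  -1]
  [  0,   4,   4]
  [  0,   0,   0]
  [  0,   0,   0]
Pivot columns: 1, 2 → 2 pivots.
dim(Col(A)) = number of pivot columns = 2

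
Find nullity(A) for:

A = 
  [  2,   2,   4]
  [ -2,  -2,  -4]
nullity(A) = 2

Row reduce:
R2 → R2 + (1)·R1
REF = 
  [  2,   2,   4]
  [  0,   0,   0]
Pivot columns: 1 → 1 pivot.
rank(A) = 1, so nullity(A) = 3 - 1 = 2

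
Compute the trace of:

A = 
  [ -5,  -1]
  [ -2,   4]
-1

tr(A) = -5 + 4 = -1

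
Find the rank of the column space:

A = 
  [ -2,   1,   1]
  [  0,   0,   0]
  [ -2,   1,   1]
Row reduce:
R3 → R3 - (1)·R1
REF = 
  [ -2,   1,   1]
  [  0,   0,   0]
  [  0,   0,   0]
Pivot columns: 1 → 1 pivot.
dim(Col(A)) = number of pivot columns = 1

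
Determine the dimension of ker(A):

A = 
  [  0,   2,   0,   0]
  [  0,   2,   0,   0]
nullity(A) = 3

Row reduce:
R2 → R2 - (1)·R1
REF = 
  [  0,   2,   0,   0]
  [  0,   0,   0,   0]
Pivot columns: 2 → 1 pivot.
rank(A) = 1, so nullity(A) = 4 - 1 = 3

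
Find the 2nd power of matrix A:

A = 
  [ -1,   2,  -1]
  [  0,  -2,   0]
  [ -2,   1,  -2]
A² = A·A:
A²[1,1] = (-1)(-1) + (2)(0) + (-1)(-2) = 3
A²[1,2] = (-1)(2) + (2)(-2) + (-1)(1) = -7
A²[1,3] = (-1)(-1) + (2)(0) + (-1)(-2) = 3
A²[2,1] = (0)(-1) + (-2)(0) + (0)(-2) = 0
A²[2,2] = (0)(2) + (-2)(-2) + (0)(1) = 4
A²[2,3] = (0)(-1) + (-2)(0) + (0)(-2) = 0
A²[3,1] = (-2)(-1) + (1)(0) + (-2)(-2) = 6
A²[3,2] = (-2)(2) + (1)(-2) + (-2)(1) = -8
A²[3,3] = (-2)(-1) + (1)(0) + (-2)(-2) = 6
A² = 
  [  3,  -7,   3]
  [  0,   4,   0]
  [  6,  -8,   6]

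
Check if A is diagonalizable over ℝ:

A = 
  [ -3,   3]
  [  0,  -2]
Yes

tr(A) = -5, det(A) = 6
Characteristic polynomial: λ² - tr(A)λ + det(A) = λ² + 5λ + 6
λ² + 5λ + 6 = (λ + 3)(λ + 2)
Eigenvalues: -2, -3
λ=-3: alg. mult. = 1, geom. mult. = 2 - rank(A - (-3)I) = 2 - 1 = 1
λ=-2: alg. mult. = 1, geom. mult. = 2 - rank(A - (-2)I) = 2 - 1 = 1
Sum of geometric multiplicities equals n, so A has n independent eigenvectors.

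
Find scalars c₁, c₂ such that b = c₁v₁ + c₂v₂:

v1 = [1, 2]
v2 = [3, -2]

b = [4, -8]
c1 = -2, c2 = 2

b = -2·v1 + 2·v2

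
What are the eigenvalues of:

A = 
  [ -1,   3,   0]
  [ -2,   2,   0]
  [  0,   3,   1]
λ = 1, (1 + i√15)/2, (1 - i√15)/2  (≈ 1, 0.5 + 1.936i, 0.5 - 1.936i)

Characteristic polynomial: det(λI - A) = λ³ - 2λ² + 5λ - 4
Testing integer divisors of the constant term: p(1) = 0, so (λ - 1) is a factor:
p(λ) = (λ - 1)(λ² - λ + 4)
λ² - λ + 4 = 0  ⇒  λ = (1 ± √((-1)² - 4·(4)))/2 = (1 ± √(-15))/2
  = (1 + i√15)/2,  (1 - i√15)/2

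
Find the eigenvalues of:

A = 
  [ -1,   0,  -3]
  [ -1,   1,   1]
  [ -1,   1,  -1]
Characteristic polynomial: det(λI - A) = λ³ + λ² - 5λ - 2
Testing integer divisors of the constant term: p(2) = 0, so (λ - 2) is a factor:
p(λ) = (λ - 2)(λ² + 3λ + 1)
λ² + 3λ + 1 = 0  ⇒  λ = (-3 ± √((3)² - 4·(1)))/2 = (-3 ± √(5))/2
  = (-3 + √5)/2,  (-3 - √5)/2

λ = 2, (-3 + √5)/2, (-3 - √5)/2  (≈ 2, -0.382, -2.618)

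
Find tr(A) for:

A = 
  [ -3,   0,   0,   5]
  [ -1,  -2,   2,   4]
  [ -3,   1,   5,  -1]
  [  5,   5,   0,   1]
1

tr(A) = -3 + -2 + 5 + 1 = 1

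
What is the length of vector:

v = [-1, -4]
4.123

||v||₂ = √((-1)² + (-4)²) = √17 = 4.123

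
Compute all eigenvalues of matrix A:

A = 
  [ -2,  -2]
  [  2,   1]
tr(A) = -1, det(A) = 2
Characteristic polynomial: λ² - tr(A)λ + det(A) = λ² + λ + 2
λ² + λ + 2 = 0  ⇒  λ = (-1 ± √((1)² - 4·(2)))/2 = (-1 ± √(-7))/2
  = (-1 + i√7)/2,  (-1 - i√7)/2

λ = (-1 + i√7)/2, (-1 - i√7)/2  (≈ -0.5 + 1.323i, -0.5 - 1.323i)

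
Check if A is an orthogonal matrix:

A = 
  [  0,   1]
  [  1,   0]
Yes

AᵀA = 
  [  1,   0]
  [  0,   1]
= I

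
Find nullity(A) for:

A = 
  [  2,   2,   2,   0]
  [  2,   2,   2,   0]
nullity(A) = 3

Row reduce:
R2 → R2 - (1)·R1
REF = 
  [  2,   2,   2,   0]
  [  0,   0,   0,   0]
Pivot columns: 1 → 1 pivot.
rank(A) = 1, so nullity(A) = 4 - 1 = 3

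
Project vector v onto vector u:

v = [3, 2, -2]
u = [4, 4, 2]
proj_u(v) = [16/9, 16/9, 8/9]

v·u = (3)(4) + (2)(4) + (-2)(2) = 16
u·u = (4)² + (4)² + (2)² = 36
proj_u(v) = (v·u / u·u) × u = (16/36) × u = (4/9) × u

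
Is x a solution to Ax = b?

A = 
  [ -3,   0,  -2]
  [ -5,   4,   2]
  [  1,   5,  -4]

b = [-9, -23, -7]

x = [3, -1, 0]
No

Ax = [-9, -19, -2] ≠ b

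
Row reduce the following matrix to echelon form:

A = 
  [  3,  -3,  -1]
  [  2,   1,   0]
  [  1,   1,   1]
Row operations:
R2 → R2 - (2/3)·R1
R3 → R3 - (1/3)·R1
R3 → R3 - (2/3)·R2

Resulting echelon form:
REF = 
  [  3,  -3,  -1]
  [  0,   3, 2/3]
  [  0,   0, 8/9]

Rank = 3 (number of non-zero pivot rows).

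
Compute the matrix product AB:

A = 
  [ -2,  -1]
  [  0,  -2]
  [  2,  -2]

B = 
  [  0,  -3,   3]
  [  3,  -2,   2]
A is 3×2 and B is 2×3, so AB is 3×3. Each entry is (row of A)·(column of B):
AB[1,1] = (-2)(0) + (-1)(3) = -3
AB[1,2] = (-2)(-3) + (-1)(-2) = 8
AB[1,3] = (-2)(3) + (-1)(2) = -8
AB[2,1] = (0)(0) + (-2)(3) = -6
AB[2,2] = (0)(-3) + (-2)(-2) = 4
AB[2,3] = (0)(3) + (-2)(2) = -4
AB[3,1] = (2)(0) + (-2)(3) = -6
AB[3,2] = (2)(-3) + (-2)(-2) = -2
AB[3,3] = (2)(3) + (-2)(2) = 2

AB = 
  [ -3,   8,  -8]
  [ -6,   4,  -4]
  [ -6,  -2,   2]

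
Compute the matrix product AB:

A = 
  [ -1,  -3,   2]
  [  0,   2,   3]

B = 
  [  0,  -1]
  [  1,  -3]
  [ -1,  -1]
A is 2×3 and B is 3×2, so AB is 2×2. Each entry is (row of A)·(column of B):
AB[1,1] = (-1)(0) + (-3)(1) + (2)(-1) = -5
AB[1,2] = (-1)(-1) + (-3)(-3) + (2)(-1) = 8
AB[2,1] = (0)(0) + (2)(1) + (3)(-1) = -1
AB[2,2] = (0)(-1) + (2)(-3) + (3)(-1) = -9

AB = 
  [ -5,   8]
  [ -1,  -9]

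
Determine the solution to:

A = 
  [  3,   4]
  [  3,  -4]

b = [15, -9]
Row reduce the augmented matrix [A|b]:
R2 → R2 - (1)·R1
REF = 
  [  3,   4,  15]
  [  0,  -8, -24]

Back-substitution:
x₂ = (-24) / (-8) = 3
x₁ = (15 - (4)(3)) / 3 = 1

x = [1, 3]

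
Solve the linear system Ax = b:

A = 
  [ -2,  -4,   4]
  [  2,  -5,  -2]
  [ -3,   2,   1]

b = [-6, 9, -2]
Row reduce the augmented matrix [A|b]:
R2 → R2 + (1)·R1
R3 → R3 - (3/2)·R1
R3 → R3 + (8/9)·R2
REF = 
  [   -2,    -4,     4,    -6]
  [    0,    -9,     2,     3]
  [    0,     0, -29/9,  29/3]

Back-substitution:
x₃ = (29/3) / (-29/9) = -3
x₂ = (3 - (2)(-3)) / (-9) = -1
x₁ = (-6 - (-4)(-1) - (4)(-3)) / (-2) = -1

x = [-1, -1, -3]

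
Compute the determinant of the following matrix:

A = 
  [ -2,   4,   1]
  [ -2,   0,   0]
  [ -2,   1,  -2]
Cofactor expansion along row 1:
det(A) = (-2)·((0)(-2) - (0)(1)) - (4)·((-2)(-2) - (0)(-2)) + (1)·((-2)(1) - (0)(-2))
  = (-2)(0) - (4)(4) + (1)(-2)
  = -18

det(A) = -18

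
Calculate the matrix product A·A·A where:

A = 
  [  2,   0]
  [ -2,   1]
A² = A·A:
A²[1,1] = (2)(2) + (0)(-2) = 4
A²[1,2] = (2)(0) + (0)(1) = 0
A²[2,1] = (-2)(2) + (1)(-2) = -6
A²[2,2] = (-2)(0) + (1)(1) = 1
A² = 
  [  4,   0]
  [ -6,   1]

A^3 = A^2·A:
A^3[1,1] = (4)(2) + (0)(-2) = 8
A^3[1,2] = (4)(0) + (0)(1) = 0
A^3[2,1] = (-6)(2) + (1)(-2) = -14
A^3[2,2] = (-6)(0) + (1)(1) = 1
A^3 = 
  [  8,   0]
  [-14,   1]

Therefore
A^3 = 
  [  8,   0]
  [-14,   1]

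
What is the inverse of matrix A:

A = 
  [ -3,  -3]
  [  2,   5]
det(A) = (-3)(5) - (-3)(2) = -9
For a 2×2 matrix, A⁻¹ = (1/det(A)) · [[d, -b], [-c, a]]
    = (-1/9) · [[5, 3], [-2, -3]]

A⁻¹ = 
  [-5/9, -1/3]
  [ 2/9,  1/3]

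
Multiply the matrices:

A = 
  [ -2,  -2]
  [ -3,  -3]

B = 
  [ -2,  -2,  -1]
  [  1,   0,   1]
A is 2×2 and B is 2×3, so AB is 2×3. Each entry is (row of A)·(column of B):
AB[1,1] = (-2)(-2) + (-2)(1) = 2
AB[1,2] = (-2)(-2) + (-2)(0) = 4
AB[1,3] = (-2)(-1) + (-2)(1) = 0
AB[2,1] = (-3)(-2) + (-3)(1) = 3
AB[2,2] = (-3)(-2) + (-3)(0) = 6
AB[2,3] = (-3)(-1) + (-3)(1) = 0

AB = 
  [  2,   4,   0]
  [  3,   6,   0]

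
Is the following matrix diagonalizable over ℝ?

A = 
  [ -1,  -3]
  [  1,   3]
Yes

tr(A) = 2, det(A) = 0
Characteristic polynomial: λ² - tr(A)λ + det(A) = λ² - 2λ
λ² - 2λ = λ(λ - 2)
Eigenvalues: 2, 0
λ=0: alg. mult. = 1, geom. mult. = 2 - rank(A - (0)I) = 2 - 1 = 1
λ=2: alg. mult. = 1, geom. mult. = 2 - rank(A - (2)I) = 2 - 1 = 1
Sum of geometric multiplicities equals n, so A has n independent eigenvectors.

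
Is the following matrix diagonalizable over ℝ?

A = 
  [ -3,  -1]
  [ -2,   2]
Yes

tr(A) = -1, det(A) = -8
Characteristic polynomial: λ² - tr(A)λ + det(A) = λ² + λ - 8
λ² + λ - 8 = 0  ⇒  λ = (-1 ± √((1)² - 4·(-8)))/2 = (-1 ± √(33))/2
  = (-1 + √33)/2,  (-1 - √33)/2
Eigenvalues: (-1 + √33)/2, (-1 - √33)/2  (≈ 2.372, -3.372)
The two irrational eigenvalues are distinct (simple), so each has alg. mult. = geom. mult. = 1.
Sum of geometric multiplicities equals n, so A has n independent eigenvectors.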